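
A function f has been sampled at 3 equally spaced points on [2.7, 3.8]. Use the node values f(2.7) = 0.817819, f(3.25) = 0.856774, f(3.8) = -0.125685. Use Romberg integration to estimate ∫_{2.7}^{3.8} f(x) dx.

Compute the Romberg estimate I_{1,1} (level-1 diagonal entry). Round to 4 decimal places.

0.7552

I_{0,0} (trapezoid, 1 panel, h=1.1000): 0.380674
I_{1,0} (trapezoid, 2 panels, h=0.5500): 0.661563
I_{1,1} = 0.661563 + (0.661563 − 0.380674)/3 = 0.755193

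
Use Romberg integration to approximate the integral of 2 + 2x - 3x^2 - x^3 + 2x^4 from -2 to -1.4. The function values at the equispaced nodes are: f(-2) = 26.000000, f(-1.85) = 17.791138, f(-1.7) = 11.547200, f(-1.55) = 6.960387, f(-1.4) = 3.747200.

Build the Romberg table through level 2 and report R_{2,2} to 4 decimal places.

R_{0,0} (trapezoid, 1 panel, h=0.6000): 8.924160
R_{1,0} (trapezoid, 2 panels, h=0.3000): 7.926240
R_{2,0} (trapezoid, 4 panels, h=0.1500): 7.675849
R_{1,1} = 7.926240 + (7.926240 − 8.924160)/3 = 7.593600
R_{2,1} = 7.675849 + (7.675849 − 7.926240)/3 = 7.592385
R_{2,2} = 7.592385 + (7.592385 − 7.593600)/15 = 7.592304

7.5923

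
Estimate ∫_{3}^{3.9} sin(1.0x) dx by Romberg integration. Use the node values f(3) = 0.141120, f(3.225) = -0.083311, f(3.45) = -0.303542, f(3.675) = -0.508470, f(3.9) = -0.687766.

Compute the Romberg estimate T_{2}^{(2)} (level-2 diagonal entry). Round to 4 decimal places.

T_{0}^{(0)} (trapezoid, 1 panel, h=0.9000): -0.245991
T_{1}^{(0)} (trapezoid, 2 panels, h=0.4500): -0.259589
T_{2}^{(0)} (trapezoid, 4 panels, h=0.2250): -0.262945
T_{1}^{(1)} = -0.259589 + (-0.259589 − (-0.245991))/3 = -0.264122
T_{2}^{(1)} = -0.262945 + (-0.262945 − (-0.259589))/3 = -0.264064
T_{2}^{(2)} = -0.264064 + (-0.264064 − (-0.264122))/15 = -0.264060

-0.2641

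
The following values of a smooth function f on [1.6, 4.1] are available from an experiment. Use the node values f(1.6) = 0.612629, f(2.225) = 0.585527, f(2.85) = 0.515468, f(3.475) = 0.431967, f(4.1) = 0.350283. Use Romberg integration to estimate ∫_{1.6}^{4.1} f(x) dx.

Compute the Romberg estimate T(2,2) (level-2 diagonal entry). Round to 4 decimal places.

T(0,0) (trapezoid, 1 panel, h=2.5000): 1.203640
T(1,0) (trapezoid, 2 panels, h=1.2500): 1.246155
T(2,0) (trapezoid, 4 panels, h=0.6250): 1.259011
T(1,1) = 1.246155 + (1.246155 − 1.203640)/3 = 1.260327
T(2,1) = 1.259011 + (1.259011 − 1.246155)/3 = 1.263296
T(2,2) = 1.263296 + (1.263296 − 1.260327)/15 = 1.263494

1.2635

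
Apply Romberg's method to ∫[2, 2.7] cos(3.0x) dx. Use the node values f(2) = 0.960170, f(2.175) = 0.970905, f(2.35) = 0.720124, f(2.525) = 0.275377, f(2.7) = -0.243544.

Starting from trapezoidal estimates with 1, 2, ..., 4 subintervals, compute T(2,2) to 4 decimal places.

T(0,0) (trapezoid, 1 panel, h=0.7000): 0.250819
T(1,0) (trapezoid, 2 panels, h=0.3500): 0.377453
T(2,0) (trapezoid, 4 panels, h=0.1750): 0.406826
T(1,1) = 0.377453 + (0.377453 − 0.250819)/3 = 0.419664
T(2,1) = 0.406826 + (0.406826 − 0.377453)/3 = 0.416617
T(2,2) = 0.416617 + (0.416617 − 0.419664)/15 = 0.416414

0.4164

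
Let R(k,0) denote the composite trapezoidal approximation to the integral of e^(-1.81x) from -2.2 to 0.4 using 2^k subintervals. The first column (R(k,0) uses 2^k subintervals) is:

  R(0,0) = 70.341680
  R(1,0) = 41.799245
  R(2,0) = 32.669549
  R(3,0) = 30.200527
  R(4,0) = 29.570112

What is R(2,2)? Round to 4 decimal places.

29.4491

Richardson extrapolation on the trapezoidal column (denominator 4−1=3):
R(1,1) = 41.799245 + (41.799245 − 70.341680)/3 = 32.285100
R(2,1) = 32.669549 + (32.669549 − 41.799245)/3 = 29.626317
R(2,2) = (16·29.626317 − 32.285100) / 15 = 29.449065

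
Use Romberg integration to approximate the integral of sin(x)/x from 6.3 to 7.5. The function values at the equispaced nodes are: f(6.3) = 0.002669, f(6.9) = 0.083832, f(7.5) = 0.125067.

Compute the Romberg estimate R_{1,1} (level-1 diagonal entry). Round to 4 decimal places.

R_{0,0} (trapezoid, 1 panel, h=1.2000): 0.076642
R_{1,0} (trapezoid, 2 panels, h=0.6000): 0.088620
R_{1,1} = 0.088620 + (0.088620 − 0.076642)/3 = 0.092613

0.0926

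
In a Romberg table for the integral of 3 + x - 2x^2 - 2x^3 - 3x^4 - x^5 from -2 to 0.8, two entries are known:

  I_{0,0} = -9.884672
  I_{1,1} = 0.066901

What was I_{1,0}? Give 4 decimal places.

From I_{1,1} = (4·I_{1,0} − I_{0,0})/3, solve for I_{1,0}:
4·I_{1,0} = 3·0.066901 + (-9.884672) = -9.683969
I_{1,0} = -2.420992

-2.4210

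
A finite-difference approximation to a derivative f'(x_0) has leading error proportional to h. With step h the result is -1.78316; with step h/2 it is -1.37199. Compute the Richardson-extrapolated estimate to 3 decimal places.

-0.961

The leading error scales as h; refining by a factor of 2 reduces it by 2^1 = 2.
Extrapolated value = (2·A(h/2) − A(h)) / (2 − 1)
= (2·(-1.37199) − (-1.78316)) / 1
= -0.96082 / 1 = -0.96082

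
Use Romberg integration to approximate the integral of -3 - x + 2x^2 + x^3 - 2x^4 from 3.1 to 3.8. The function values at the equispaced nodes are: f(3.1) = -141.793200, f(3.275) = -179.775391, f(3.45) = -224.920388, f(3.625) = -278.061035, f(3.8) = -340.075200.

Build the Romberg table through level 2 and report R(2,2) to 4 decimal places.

R(0,0) (trapezoid, 1 panel, h=0.7000): -168.653940
R(1,0) (trapezoid, 2 panels, h=0.3500): -163.049106
R(2,0) (trapezoid, 4 panels, h=0.1750): -161.645927
R(1,1) = -163.049106 + (-163.049106 − (-168.653940))/3 = -161.180828
R(2,1) = -161.645927 + (-161.645927 − (-163.049106))/3 = -161.178201
R(2,2) = -161.178201 + (-161.178201 − (-161.180828))/15 = -161.178026

-161.1780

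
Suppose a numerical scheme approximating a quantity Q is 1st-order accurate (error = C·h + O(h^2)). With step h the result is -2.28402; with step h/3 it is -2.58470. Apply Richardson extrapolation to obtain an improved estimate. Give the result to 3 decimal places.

-2.735

Extrapolated value = (3·A(h/3) − A(h)) / (3 − 1)
= (3·(-2.58470) − (-2.28402)) / 2
= -5.47008 / 2 = -2.73504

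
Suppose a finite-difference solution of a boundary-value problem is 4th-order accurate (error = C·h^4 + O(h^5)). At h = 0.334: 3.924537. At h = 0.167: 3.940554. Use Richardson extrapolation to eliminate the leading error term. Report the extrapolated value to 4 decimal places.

The leading error scales as h^4; refining by a factor of 2 reduces it by 2^4 = 16.
Extrapolated value = (16·A(h/2) − A(h)) / (16 − 1)
= (16·3.940554 − 3.924537) / 15
= 59.124327 / 15 = 3.941622

3.9416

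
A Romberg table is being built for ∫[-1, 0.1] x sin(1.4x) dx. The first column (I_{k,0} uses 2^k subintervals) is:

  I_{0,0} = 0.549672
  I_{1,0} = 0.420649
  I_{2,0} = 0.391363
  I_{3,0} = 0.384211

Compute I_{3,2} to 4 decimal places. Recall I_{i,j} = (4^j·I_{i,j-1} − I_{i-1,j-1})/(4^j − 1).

I_{2,1} = (4·0.391363 − 0.420649) / 3 = 0.381601
I_{3,1} = (4·0.384211 − 0.391363) / 3 = 0.381827
I_{3,2} = (16·0.381827 − 0.381601) / 15 = 0.381842

0.3818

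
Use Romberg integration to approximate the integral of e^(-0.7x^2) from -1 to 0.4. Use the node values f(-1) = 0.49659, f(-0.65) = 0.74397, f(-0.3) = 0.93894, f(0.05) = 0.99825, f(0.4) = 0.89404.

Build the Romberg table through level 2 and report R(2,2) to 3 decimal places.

1.194

R(0,0) (trapezoid, 1 panel, h=1.4000): 0.97344
R(1,0) (trapezoid, 2 panels, h=0.7000): 1.14398
R(2,0) (trapezoid, 4 panels, h=0.3500): 1.18177
R(1,1) = 1.14398 + (1.14398 − 0.97344)/3 = 1.20083
R(2,1) = 1.18177 + (1.18177 − 1.14398)/3 = 1.19437
R(2,2) = 1.19437 + (1.19437 − 1.20083)/15 = 1.19394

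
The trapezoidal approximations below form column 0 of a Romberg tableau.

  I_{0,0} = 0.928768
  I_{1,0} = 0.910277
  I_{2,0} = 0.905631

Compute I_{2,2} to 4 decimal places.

0.9041

Richardson extrapolation on the trapezoidal column (denominator 4−1=3):
I_{1,1} = (4·0.910277 − 0.928768) / 3 = 0.904113
I_{2,1} = 0.905631 + (0.905631 − 0.910277)/3 = 0.904082
I_{2,2} = 0.904082 + (0.904082 − 0.904113)/15 = 0.904080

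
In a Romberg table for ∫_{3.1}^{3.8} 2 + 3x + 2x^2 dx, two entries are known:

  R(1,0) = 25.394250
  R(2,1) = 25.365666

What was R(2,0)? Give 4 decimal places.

From R(2,1) = (4·R(2,0) − R(1,0))/3, solve for R(2,0):
4·R(2,0) = 3·25.365666 + 25.394250 = 101.491248
R(2,0) = 25.372812

25.3728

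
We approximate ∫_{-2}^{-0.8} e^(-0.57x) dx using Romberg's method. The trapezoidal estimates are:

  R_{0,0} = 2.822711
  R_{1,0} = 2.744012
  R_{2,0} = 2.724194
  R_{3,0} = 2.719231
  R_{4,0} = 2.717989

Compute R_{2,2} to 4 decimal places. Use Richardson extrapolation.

2.7176

Richardson extrapolation on the trapezoidal column (denominator 4−1=3):
R_{1,1} = (4·2.744012 − 2.822711) / 3 = 2.717779
R_{2,1} = (4·2.724194 − 2.744012) / 3 = 2.717588
R_{2,2} = 2.717588 + (2.717588 − 2.717779)/15 = 2.717575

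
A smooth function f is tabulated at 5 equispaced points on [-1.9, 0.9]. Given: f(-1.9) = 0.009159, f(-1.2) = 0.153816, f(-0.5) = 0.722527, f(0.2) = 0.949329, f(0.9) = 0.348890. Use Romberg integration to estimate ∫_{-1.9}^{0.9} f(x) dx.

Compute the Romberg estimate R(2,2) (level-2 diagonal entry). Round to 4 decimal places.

R(0,0) (trapezoid, 1 panel, h=2.8000): 0.501269
R(1,0) (trapezoid, 2 panels, h=1.4000): 1.262172
R(2,0) (trapezoid, 4 panels, h=0.7000): 1.403288
R(1,1) = 1.262172 + (1.262172 − 0.501269)/3 = 1.515806
R(2,1) = 1.403288 + (1.403288 − 1.262172)/3 = 1.450327
R(2,2) = 1.450327 + (1.450327 − 1.515806)/15 = 1.445962

1.4460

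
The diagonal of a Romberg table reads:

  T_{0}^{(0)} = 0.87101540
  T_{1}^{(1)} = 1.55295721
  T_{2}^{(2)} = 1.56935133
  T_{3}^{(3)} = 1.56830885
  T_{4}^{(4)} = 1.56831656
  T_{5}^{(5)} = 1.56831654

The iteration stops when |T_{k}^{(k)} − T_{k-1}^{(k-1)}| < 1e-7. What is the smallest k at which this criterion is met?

k = 5

|T_{1}^{(1)} − T_{0}^{(0)}| = 0.68194181 ≥ 1e-7
|T_{2}^{(2)} − T_{1}^{(1)}| = 0.01639412 ≥ 1e-7
|T_{3}^{(3)} − T_{2}^{(2)}| = 0.00104248 ≥ 1e-7
|T_{4}^{(4)} − T_{3}^{(3)}| = 0.00000771 ≥ 1e-7
|T_{5}^{(5)} − T_{4}^{(4)}| = 0.00000002 < 1e-7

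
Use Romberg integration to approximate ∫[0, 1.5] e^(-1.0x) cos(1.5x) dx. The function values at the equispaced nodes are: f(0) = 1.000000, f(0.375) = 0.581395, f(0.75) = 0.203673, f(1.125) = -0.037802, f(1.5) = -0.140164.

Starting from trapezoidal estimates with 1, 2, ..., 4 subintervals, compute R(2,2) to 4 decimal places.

0.4310

R(0,0) (trapezoid, 1 panel, h=1.5000): 0.644877
R(1,0) (trapezoid, 2 panels, h=0.7500): 0.475193
R(2,0) (trapezoid, 4 panels, h=0.3750): 0.441444
R(1,1) = 0.475193 + (0.475193 − 0.644877)/3 = 0.418632
R(2,1) = 0.441444 + (0.441444 − 0.475193)/3 = 0.430194
R(2,2) = 0.430194 + (0.430194 − 0.418632)/15 = 0.430965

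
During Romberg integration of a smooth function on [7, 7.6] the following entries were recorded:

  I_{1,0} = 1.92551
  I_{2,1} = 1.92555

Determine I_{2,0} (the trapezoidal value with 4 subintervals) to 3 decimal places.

1.926

From I_{2,1} = (4·I_{2,0} − I_{1,0})/3, solve for I_{2,0}:
4·I_{2,0} = 3·1.92555 + 1.92551 = 7.70216
I_{2,0} = 1.92554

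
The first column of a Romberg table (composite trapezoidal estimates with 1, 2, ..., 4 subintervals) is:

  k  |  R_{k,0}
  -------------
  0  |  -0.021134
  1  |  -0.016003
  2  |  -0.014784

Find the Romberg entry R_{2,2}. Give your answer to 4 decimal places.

Richardson extrapolation on the trapezoidal column (denominator 4−1=3):
R_{1,1} = -0.016003 + (-0.016003 − (-0.021134))/3 = -0.014293
R_{2,1} = -0.014784 + (-0.014784 − (-0.016003))/3 = -0.014378
R_{2,2} = -0.014378 + (-0.014378 − (-0.014293))/15 = -0.014384

-0.0144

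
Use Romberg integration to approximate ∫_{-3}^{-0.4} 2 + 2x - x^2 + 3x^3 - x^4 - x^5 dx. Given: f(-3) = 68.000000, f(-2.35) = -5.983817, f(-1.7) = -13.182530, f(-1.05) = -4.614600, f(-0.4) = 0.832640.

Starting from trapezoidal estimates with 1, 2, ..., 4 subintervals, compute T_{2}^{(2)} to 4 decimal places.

T_{0}^{(0)} (trapezoid, 1 panel, h=2.6000): 89.482432
T_{1}^{(0)} (trapezoid, 2 panels, h=1.3000): 27.603927
T_{2}^{(0)} (trapezoid, 4 panels, h=0.6500): 6.912992
T_{1}^{(1)} = 27.603927 + (27.603927 − 89.482432)/3 = 6.977759
T_{2}^{(1)} = 6.912992 + (6.912992 − 27.603927)/3 = 0.016014
T_{2}^{(2)} = 0.016014 + (0.016014 − 6.977759)/15 = -0.448102

-0.4481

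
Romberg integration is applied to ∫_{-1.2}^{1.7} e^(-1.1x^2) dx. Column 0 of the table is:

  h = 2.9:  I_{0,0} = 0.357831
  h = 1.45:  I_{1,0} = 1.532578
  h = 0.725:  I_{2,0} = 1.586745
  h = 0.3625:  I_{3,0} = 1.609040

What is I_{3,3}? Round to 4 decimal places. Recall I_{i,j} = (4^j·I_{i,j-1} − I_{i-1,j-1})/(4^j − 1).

I_{1,1} = (4·1.532578 − 0.357831) / 3 = 1.924160
I_{2,1} = (4·1.586745 − 1.532578) / 3 = 1.604801
I_{3,1} = (4·1.609040 − 1.586745) / 3 = 1.616472
I_{2,2} = 1.604801 + (1.604801 − 1.924160)/15 = 1.583510
I_{3,2} = (16·1.616472 − 1.604801) / 15 = 1.617250
I_{3,3} = (64·1.617250 − 1.583510) / 63 = 1.617786

1.6178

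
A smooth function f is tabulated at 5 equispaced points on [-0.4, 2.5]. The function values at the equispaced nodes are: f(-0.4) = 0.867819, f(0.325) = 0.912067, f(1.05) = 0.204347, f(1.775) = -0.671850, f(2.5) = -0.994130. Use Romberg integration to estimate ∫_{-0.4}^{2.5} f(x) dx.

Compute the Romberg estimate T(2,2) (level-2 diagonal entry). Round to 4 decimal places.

T(0,0) (trapezoid, 1 panel, h=2.9000): -0.183151
T(1,0) (trapezoid, 2 panels, h=1.4500): 0.204728
T(2,0) (trapezoid, 4 panels, h=0.7250): 0.276521
T(1,1) = 0.204728 + (0.204728 − (-0.183151))/3 = 0.334021
T(2,1) = 0.276521 + (0.276521 − 0.204728)/3 = 0.300452
T(2,2) = 0.300452 + (0.300452 − 0.334021)/15 = 0.298214

0.2982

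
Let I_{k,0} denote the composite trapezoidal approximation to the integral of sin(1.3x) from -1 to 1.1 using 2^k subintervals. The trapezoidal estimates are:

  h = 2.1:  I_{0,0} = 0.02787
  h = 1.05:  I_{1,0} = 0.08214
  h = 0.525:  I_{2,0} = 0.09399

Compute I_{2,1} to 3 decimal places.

Richardson extrapolation on the trapezoidal column (denominator 4−1=3):
I_{2,1} = 0.09399 + (0.09399 − 0.08214)/3 = 0.09794

0.098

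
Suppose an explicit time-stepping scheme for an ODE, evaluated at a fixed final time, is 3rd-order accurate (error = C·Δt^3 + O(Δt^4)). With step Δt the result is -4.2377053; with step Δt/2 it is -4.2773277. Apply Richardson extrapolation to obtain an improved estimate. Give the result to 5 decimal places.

-4.28299

Extrapolated value = (8·A(Δt/2) − A(Δt)) / (8 − 1)
= (8·(-4.2773277) − (-4.2377053)) / 7
= -29.9809163 / 7 = -4.2829880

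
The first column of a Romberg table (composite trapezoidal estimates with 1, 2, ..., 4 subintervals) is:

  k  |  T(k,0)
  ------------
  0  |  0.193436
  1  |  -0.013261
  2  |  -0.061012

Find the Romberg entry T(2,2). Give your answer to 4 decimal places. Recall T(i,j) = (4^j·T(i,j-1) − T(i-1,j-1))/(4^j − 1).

-0.0766

Richardson extrapolation on the trapezoidal column (denominator 4−1=3):
T(1,1) = (4·(-0.013261) − 0.193436) / 3 = -0.082160
T(2,1) = -0.061012 + (-0.061012 − (-0.013261))/3 = -0.076929
T(2,2) = -0.076929 + (-0.076929 − (-0.082160))/15 = -0.076580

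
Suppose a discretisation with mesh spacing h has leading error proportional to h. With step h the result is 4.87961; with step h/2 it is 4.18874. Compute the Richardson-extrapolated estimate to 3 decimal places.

3.498

The leading error scales as h; refining by a factor of 2 reduces it by 2^1 = 2.
Extrapolated value = (2·A(h/2) − A(h)) / (2 − 1)
= (2·4.18874 − 4.87961) / 1
= 3.49787 / 1 = 3.49787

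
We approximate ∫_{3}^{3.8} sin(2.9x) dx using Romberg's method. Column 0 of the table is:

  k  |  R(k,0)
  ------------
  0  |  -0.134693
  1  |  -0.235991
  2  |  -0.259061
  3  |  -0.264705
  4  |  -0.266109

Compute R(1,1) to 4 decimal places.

-0.2698

Richardson extrapolation on the trapezoidal column (denominator 4−1=3):
R(1,1) = -0.235991 + (-0.235991 − (-0.134693))/3 = -0.269757
(Column j=1 coincides with Simpson's rule on the same nodes.)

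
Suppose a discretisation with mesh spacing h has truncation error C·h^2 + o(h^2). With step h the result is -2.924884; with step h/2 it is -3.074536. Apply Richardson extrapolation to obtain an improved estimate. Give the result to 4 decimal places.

Extrapolated value = (4·A(h/2) − A(h)) / (4 − 1)
= (4·(-3.074536) − (-2.924884)) / 3
= -9.373260 / 3 = -3.124420

-3.1244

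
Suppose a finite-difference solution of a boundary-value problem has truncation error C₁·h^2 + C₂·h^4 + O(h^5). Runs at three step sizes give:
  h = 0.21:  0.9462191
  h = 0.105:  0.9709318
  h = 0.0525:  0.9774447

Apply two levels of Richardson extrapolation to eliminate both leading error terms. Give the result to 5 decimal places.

First eliminate the h^2 term (factor 2^2 = 4):
  B₁ = (4·0.9709318 − 0.9462191)/3 = 0.9791694
  B₂ = (4·0.9774447 − 0.9709318)/3 = 0.9796157
Then eliminate the h^4 term (factor 2^4 = 16):
  (16·0.9796157 − 0.9791694)/15 = 0.9796455

0.97965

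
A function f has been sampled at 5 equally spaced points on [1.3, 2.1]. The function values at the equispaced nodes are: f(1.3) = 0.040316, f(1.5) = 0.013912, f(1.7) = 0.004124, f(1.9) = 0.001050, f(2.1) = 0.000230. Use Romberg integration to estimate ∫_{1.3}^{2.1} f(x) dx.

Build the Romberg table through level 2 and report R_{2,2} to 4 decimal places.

R_{0,0} (trapezoid, 1 panel, h=0.8000): 0.016218
R_{1,0} (trapezoid, 2 panels, h=0.4000): 0.009759
R_{2,0} (trapezoid, 4 panels, h=0.2000): 0.007872
R_{1,1} = 0.009759 + (0.009759 − 0.016218)/3 = 0.007606
R_{2,1} = 0.007872 + (0.007872 − 0.009759)/3 = 0.007243
R_{2,2} = 0.007243 + (0.007243 − 0.007606)/15 = 0.007219

0.0072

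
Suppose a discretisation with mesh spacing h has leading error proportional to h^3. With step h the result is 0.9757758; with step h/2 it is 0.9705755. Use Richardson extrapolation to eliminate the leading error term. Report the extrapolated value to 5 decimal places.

0.96983

Extrapolated value = (8·A(h/2) − A(h)) / (8 − 1)
= (8·0.9705755 − 0.9757758) / 7
= 6.7888282 / 7 = 0.9698326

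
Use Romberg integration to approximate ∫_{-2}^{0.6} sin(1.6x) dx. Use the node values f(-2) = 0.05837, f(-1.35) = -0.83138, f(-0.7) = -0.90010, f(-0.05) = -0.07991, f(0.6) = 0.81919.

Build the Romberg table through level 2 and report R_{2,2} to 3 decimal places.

-0.977

R_{0,0} (trapezoid, 1 panel, h=2.6000): 1.14083
R_{1,0} (trapezoid, 2 panels, h=1.3000): -0.59972
R_{2,0} (trapezoid, 4 panels, h=0.6500): -0.89220
R_{1,1} = -0.59972 + (-0.59972 − 1.14083)/3 = -1.17990
R_{2,1} = -0.89220 + (-0.89220 − (-0.59972))/3 = -0.98969
R_{2,2} = -0.98969 + (-0.98969 − (-1.17990))/15 = -0.97701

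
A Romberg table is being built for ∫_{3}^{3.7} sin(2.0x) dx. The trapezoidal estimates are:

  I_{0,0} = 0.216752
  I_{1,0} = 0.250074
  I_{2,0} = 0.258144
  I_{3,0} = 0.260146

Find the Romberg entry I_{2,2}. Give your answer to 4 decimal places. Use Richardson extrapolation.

0.2608

Richardson extrapolation on the trapezoidal column (denominator 4−1=3):
I_{1,1} = (4·0.250074 − 0.216752) / 3 = 0.261181
I_{2,1} = 0.258144 + (0.258144 − 0.250074)/3 = 0.260834
I_{2,2} = 0.260834 + (0.260834 − 0.261181)/15 = 0.260811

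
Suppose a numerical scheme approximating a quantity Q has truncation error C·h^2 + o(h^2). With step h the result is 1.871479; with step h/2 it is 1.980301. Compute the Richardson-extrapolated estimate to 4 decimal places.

The leading error scales as h^2; refining by a factor of 2 reduces it by 2^2 = 4.
Extrapolated value = (4·A(h/2) − A(h)) / (4 − 1)
= (4·1.980301 − 1.871479) / 3
= 6.049725 / 3 = 2.016575

2.0166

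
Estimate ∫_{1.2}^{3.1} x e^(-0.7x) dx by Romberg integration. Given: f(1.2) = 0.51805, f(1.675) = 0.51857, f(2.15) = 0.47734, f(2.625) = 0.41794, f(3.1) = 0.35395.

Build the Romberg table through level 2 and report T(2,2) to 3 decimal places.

0.882

T(0,0) (trapezoid, 1 panel, h=1.9000): 0.82840
T(1,0) (trapezoid, 2 panels, h=0.9500): 0.86767
T(2,0) (trapezoid, 4 panels, h=0.4750): 0.87868
T(1,1) = 0.86767 + (0.86767 − 0.82840)/3 = 0.88076
T(2,1) = 0.87868 + (0.87868 − 0.86767)/3 = 0.88235
T(2,2) = 0.88235 + (0.88235 − 0.88076)/15 = 0.88246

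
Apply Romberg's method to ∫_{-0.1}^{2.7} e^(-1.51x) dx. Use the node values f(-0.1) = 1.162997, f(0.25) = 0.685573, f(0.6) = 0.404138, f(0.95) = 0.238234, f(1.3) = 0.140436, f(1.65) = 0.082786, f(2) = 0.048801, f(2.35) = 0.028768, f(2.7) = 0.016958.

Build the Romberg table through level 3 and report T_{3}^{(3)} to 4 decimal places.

0.7590

T_{0}^{(0)} (trapezoid, 1 panel, h=2.8000): 1.651937
T_{1}^{(0)} (trapezoid, 2 panels, h=1.4000): 1.022579
T_{2}^{(0)} (trapezoid, 4 panels, h=0.7000): 0.828347
T_{3}^{(0)} (trapezoid, 8 panels, h=0.3500): 0.776550
T_{1}^{(1)} = 1.022579 + (1.022579 − 1.651937)/3 = 0.812793
T_{2}^{(1)} = 0.828347 + (0.828347 − 1.022579)/3 = 0.763603
T_{3}^{(1)} = 0.776550 + (0.776550 − 0.828347)/3 = 0.759284
T_{2}^{(2)} = 0.763603 + (0.763603 − 0.812793)/15 = 0.760324
T_{3}^{(2)} = 0.759284 + (0.759284 − 0.763603)/15 = 0.758996
T_{3}^{(3)} = 0.758996 + (0.758996 − 0.760324)/63 = 0.758975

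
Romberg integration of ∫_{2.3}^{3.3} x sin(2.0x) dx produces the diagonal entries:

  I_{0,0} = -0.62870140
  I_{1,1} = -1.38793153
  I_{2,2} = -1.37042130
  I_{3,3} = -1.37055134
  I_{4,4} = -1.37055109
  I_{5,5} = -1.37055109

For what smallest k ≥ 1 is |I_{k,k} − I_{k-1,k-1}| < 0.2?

|I_{1,1} − I_{0,0}| = 0.75923013 ≥ 0.2
|I_{2,2} − I_{1,1}| = 0.01751023 < 0.2

k = 2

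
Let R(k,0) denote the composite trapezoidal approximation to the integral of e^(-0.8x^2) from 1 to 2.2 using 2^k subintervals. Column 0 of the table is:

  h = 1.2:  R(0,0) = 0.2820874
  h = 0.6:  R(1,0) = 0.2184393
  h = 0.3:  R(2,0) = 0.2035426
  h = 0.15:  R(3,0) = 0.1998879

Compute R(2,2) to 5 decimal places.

0.19867

Richardson extrapolation on the trapezoidal column (denominator 4−1=3):
R(1,1) = (4·0.2184393 − 0.2820874) / 3 = 0.1972233
R(2,1) = (4·0.2035426 − 0.2184393) / 3 = 0.1985770
R(2,2) = (16·0.1985770 − 0.1972233) / 15 = 0.1986672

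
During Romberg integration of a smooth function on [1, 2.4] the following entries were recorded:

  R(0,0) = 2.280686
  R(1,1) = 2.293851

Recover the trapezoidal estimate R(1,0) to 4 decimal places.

2.2906

From R(1,1) = (4·R(1,0) − R(0,0))/3, solve for R(1,0):
4·R(1,0) = 3·2.293851 + 2.280686 = 9.162239
R(1,0) = 2.290560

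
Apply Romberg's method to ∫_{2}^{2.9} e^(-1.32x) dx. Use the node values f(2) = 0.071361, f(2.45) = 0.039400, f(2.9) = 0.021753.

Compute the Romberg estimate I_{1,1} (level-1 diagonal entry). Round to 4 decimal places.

0.0376

I_{0,0} (trapezoid, 1 panel, h=0.9000): 0.041901
I_{1,0} (trapezoid, 2 panels, h=0.4500): 0.038681
I_{1,1} = 0.038681 + (0.038681 − 0.041901)/3 = 0.037608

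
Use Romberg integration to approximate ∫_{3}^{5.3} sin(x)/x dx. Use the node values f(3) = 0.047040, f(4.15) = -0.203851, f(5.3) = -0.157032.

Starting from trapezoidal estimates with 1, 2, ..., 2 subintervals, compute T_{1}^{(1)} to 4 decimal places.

-0.3547

T_{0}^{(0)} (trapezoid, 1 panel, h=2.3000): -0.126491
T_{1}^{(0)} (trapezoid, 2 panels, h=1.1500): -0.297674
T_{1}^{(1)} = -0.297674 + (-0.297674 − (-0.126491))/3 = -0.354735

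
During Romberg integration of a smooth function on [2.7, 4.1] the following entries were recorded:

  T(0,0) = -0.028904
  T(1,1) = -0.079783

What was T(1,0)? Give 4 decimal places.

From T(1,1) = (4·T(1,0) − T(0,0))/3, solve for T(1,0):
4·T(1,0) = 3·(-0.079783) + (-0.028904) = -0.268253
T(1,0) = -0.067063

-0.0671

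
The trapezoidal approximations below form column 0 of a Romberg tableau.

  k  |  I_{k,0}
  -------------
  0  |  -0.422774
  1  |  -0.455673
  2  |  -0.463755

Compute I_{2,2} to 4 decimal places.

-0.4664

I_{1,1} = -0.455673 + (-0.455673 − (-0.422774))/3 = -0.466639
I_{2,1} = (4·(-0.463755) − (-0.455673)) / 3 = -0.466449
I_{2,2} = -0.466449 + (-0.466449 − (-0.466639))/15 = -0.466436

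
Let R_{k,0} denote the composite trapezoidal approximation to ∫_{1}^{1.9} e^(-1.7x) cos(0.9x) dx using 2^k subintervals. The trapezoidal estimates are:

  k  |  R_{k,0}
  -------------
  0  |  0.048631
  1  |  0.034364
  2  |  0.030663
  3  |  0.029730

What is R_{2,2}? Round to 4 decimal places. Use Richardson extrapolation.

Richardson extrapolation on the trapezoidal column (denominator 4−1=3):
R_{1,1} = 0.034364 + (0.034364 − 0.048631)/3 = 0.029608
R_{2,1} = (4·0.030663 − 0.034364) / 3 = 0.029429
R_{2,2} = 0.029429 + (0.029429 − 0.029608)/15 = 0.029417

0.0294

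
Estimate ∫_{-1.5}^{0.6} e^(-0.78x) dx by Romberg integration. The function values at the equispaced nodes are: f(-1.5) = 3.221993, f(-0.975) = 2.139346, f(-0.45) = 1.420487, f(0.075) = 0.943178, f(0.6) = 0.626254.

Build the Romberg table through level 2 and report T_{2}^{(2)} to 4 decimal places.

3.3279

T_{0}^{(0)} (trapezoid, 1 panel, h=2.1000): 4.040659
T_{1}^{(0)} (trapezoid, 2 panels, h=1.0500): 3.511841
T_{2}^{(0)} (trapezoid, 4 panels, h=0.5250): 3.374246
T_{1}^{(1)} = 3.511841 + (3.511841 − 4.040659)/3 = 3.335568
T_{2}^{(1)} = 3.374246 + (3.374246 − 3.511841)/3 = 3.328381
T_{2}^{(2)} = 3.328381 + (3.328381 − 3.335568)/15 = 3.327902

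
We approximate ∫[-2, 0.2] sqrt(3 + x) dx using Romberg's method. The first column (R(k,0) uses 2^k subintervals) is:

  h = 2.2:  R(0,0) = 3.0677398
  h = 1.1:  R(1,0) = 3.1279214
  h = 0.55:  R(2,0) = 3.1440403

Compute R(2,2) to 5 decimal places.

Richardson extrapolation on the trapezoidal column (denominator 4−1=3):
R(1,1) = (4·3.1279214 − 3.0677398) / 3 = 3.1479819
R(2,1) = (4·3.1440403 − 3.1279214) / 3 = 3.1494133
R(2,2) = 3.1494133 + (3.1494133 − 3.1479819)/15 = 3.1495087

3.14951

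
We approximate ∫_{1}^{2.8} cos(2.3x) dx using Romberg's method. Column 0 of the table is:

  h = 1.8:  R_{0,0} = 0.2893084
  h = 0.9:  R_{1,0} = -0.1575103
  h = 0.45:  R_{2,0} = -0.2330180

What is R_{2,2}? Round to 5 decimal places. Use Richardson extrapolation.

Richardson extrapolation on the trapezoidal column (denominator 4−1=3):
R_{1,1} = -0.1575103 + (-0.1575103 − 0.2893084)/3 = -0.3064499
R_{2,1} = (4·(-0.2330180) − (-0.1575103)) / 3 = -0.2581872
R_{2,2} = -0.2581872 + (-0.2581872 − (-0.3064499))/15 = -0.2549697

-0.25497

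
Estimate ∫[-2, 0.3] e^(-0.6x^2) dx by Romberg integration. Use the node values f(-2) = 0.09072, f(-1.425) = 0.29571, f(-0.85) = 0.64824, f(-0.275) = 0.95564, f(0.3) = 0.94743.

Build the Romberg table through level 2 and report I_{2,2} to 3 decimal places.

I_{0,0} (trapezoid, 1 panel, h=2.3000): 1.19387
I_{1,0} (trapezoid, 2 panels, h=1.1500): 1.34241
I_{2,0} (trapezoid, 4 panels, h=0.5750): 1.39073
I_{1,1} = 1.34241 + (1.34241 − 1.19387)/3 = 1.39192
I_{2,1} = 1.39073 + (1.39073 − 1.34241)/3 = 1.40684
I_{2,2} = 1.40684 + (1.40684 − 1.39192)/15 = 1.40783

1.408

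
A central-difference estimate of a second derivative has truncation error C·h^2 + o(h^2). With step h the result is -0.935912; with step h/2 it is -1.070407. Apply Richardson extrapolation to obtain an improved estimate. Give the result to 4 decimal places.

Extrapolated value = (4·A(h/2) − A(h)) / (4 − 1)
= (4·(-1.070407) − (-0.935912)) / 3
= -3.345716 / 3 = -1.115239

-1.1152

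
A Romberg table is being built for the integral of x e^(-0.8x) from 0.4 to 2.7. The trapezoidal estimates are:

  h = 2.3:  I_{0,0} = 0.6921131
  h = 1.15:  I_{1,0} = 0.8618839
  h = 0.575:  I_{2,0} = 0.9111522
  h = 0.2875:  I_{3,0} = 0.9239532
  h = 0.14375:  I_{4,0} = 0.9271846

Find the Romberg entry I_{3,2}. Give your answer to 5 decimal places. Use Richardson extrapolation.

Richardson extrapolation on the trapezoidal column (denominator 4−1=3):
I_{2,1} = (4·0.9111522 − 0.8618839) / 3 = 0.9275750
I_{3,1} = 0.9239532 + (0.9239532 − 0.9111522)/3 = 0.9282202
I_{3,2} = (16·0.9282202 − 0.9275750) / 15 = 0.9282632

0.92826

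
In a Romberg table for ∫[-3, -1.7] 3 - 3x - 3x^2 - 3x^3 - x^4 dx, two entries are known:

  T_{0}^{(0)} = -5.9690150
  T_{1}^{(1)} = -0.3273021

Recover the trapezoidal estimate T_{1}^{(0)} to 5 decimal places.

From T_{1}^{(1)} = (4·T_{1}^{(0)} − T_{0}^{(0)})/3, solve for T_{1}^{(0)}:
4·T_{1}^{(0)} = 3·(-0.3273021) + (-5.9690150) = -6.9509213
T_{1}^{(0)} = -1.7377303

-1.73773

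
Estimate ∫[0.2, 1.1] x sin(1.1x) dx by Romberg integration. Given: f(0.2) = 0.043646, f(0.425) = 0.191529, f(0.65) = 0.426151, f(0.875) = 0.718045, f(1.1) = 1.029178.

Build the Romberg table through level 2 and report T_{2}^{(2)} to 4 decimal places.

T_{0}^{(0)} (trapezoid, 1 panel, h=0.9000): 0.482771
T_{1}^{(0)} (trapezoid, 2 panels, h=0.4500): 0.433153
T_{2}^{(0)} (trapezoid, 4 panels, h=0.2250): 0.421231
T_{1}^{(1)} = 0.433153 + (0.433153 − 0.482771)/3 = 0.416614
T_{2}^{(1)} = 0.421231 + (0.421231 − 0.433153)/3 = 0.417257
T_{2}^{(2)} = 0.417257 + (0.417257 − 0.416614)/15 = 0.417300

0.4173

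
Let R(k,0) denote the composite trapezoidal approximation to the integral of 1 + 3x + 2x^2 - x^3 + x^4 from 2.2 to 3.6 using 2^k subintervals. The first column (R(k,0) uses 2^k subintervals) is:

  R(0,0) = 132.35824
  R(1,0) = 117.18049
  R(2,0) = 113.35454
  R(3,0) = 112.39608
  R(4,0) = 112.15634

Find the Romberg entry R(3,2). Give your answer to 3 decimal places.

Richardson extrapolation on the trapezoidal column (denominator 4−1=3):
R(2,1) = (4·113.35454 − 117.18049) / 3 = 112.07922
R(3,1) = (4·112.39608 − 113.35454) / 3 = 112.07659
R(3,2) = 112.07659 + (112.07659 − 112.07922)/15 = 112.07641

112.076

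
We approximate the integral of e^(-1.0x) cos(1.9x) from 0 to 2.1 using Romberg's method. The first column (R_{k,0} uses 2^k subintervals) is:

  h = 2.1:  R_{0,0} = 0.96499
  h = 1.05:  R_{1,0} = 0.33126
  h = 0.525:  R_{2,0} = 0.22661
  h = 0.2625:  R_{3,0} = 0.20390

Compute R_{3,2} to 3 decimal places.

0.197

R_{2,1} = (4·0.22661 − 0.33126) / 3 = 0.19173
R_{3,1} = 0.20390 + (0.20390 − 0.22661)/3 = 0.19633
R_{3,2} = (16·0.19633 − 0.19173) / 15 = 0.19664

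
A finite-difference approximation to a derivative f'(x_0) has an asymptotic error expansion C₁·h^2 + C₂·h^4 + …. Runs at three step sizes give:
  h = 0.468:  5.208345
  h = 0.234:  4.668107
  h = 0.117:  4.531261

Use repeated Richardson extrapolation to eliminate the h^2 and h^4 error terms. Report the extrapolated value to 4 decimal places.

4.4855

First eliminate the h^2 term (factor 2^2 = 4):
  B₁ = (4·4.668107 − 5.208345)/3 = 4.488028
  B₂ = (4·4.531261 − 4.668107)/3 = 4.485646
Then eliminate the h^4 term (factor 2^4 = 16):
  (16·4.485646 − 4.488028)/15 = 4.485487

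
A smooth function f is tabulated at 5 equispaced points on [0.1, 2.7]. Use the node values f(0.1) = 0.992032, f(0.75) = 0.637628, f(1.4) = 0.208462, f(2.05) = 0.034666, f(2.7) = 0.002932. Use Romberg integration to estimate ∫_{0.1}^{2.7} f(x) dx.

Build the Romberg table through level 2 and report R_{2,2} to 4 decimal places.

0.8950

R_{0,0} (trapezoid, 1 panel, h=2.6000): 1.293453
R_{1,0} (trapezoid, 2 panels, h=1.3000): 0.917727
R_{2,0} (trapezoid, 4 panels, h=0.6500): 0.895855
R_{1,1} = 0.917727 + (0.917727 − 1.293453)/3 = 0.792485
R_{2,1} = 0.895855 + (0.895855 − 0.917727)/3 = 0.888564
R_{2,2} = 0.888564 + (0.888564 − 0.792485)/15 = 0.894969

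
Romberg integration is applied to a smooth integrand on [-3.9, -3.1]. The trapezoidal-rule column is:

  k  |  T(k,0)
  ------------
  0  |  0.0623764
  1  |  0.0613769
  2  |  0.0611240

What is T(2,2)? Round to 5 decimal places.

0.06104

T(1,1) = (4·0.0613769 − 0.0623764) / 3 = 0.0610437
T(2,1) = 0.0611240 + (0.0611240 − 0.0613769)/3 = 0.0610397
T(2,2) = 0.0610397 + (0.0610397 − 0.0610437)/15 = 0.0610394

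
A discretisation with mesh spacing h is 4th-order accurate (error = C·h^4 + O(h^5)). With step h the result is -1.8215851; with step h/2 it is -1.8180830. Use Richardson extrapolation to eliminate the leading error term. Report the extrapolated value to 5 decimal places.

-1.81785

Extrapolated value = (16·A(h/2) − A(h)) / (16 − 1)
= (16·(-1.8180830) − (-1.8215851)) / 15
= -27.2677429 / 15 = -1.8178495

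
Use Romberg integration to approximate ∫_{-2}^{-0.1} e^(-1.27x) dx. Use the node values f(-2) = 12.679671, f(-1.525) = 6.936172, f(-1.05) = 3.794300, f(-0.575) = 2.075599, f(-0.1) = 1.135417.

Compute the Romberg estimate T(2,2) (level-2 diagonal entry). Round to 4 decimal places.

T(0,0) (trapezoid, 1 panel, h=1.9000): 13.124334
T(1,0) (trapezoid, 2 panels, h=0.9500): 10.166752
T(2,0) (trapezoid, 4 panels, h=0.4750): 9.363967
T(1,1) = 10.166752 + (10.166752 − 13.124334)/3 = 9.180891
T(2,1) = 9.363967 + (9.363967 − 10.166752)/3 = 9.096372
T(2,2) = 9.096372 + (9.096372 − 9.180891)/15 = 9.090737

9.0907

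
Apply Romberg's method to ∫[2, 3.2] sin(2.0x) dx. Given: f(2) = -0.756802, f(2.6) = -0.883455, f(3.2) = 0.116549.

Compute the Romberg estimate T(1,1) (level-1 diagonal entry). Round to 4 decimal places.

-0.8348

T(0,0) (trapezoid, 1 panel, h=1.2000): -0.384152
T(1,0) (trapezoid, 2 panels, h=0.6000): -0.722149
T(1,1) = -0.722149 + (-0.722149 − (-0.384152))/3 = -0.834815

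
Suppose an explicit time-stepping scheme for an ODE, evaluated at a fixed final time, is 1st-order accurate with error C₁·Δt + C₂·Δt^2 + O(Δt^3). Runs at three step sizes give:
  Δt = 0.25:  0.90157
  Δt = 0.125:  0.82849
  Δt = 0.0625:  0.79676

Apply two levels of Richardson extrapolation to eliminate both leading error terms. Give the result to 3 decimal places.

0.768

First eliminate the Δt term (factor 2^1 = 2):
  B₁ = (2·0.82849 − 0.90157)/1 = 0.75541
  B₂ = (2·0.79676 − 0.82849)/1 = 0.76503
Then eliminate the Δt^2 term (factor 2^2 = 4):
  (4·0.76503 − 0.75541)/3 = 0.76824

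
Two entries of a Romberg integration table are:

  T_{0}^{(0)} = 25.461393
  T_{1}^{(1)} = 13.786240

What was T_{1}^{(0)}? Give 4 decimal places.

16.7050

From T_{1}^{(1)} = (4·T_{1}^{(0)} − T_{0}^{(0)})/3, solve for T_{1}^{(0)}:
4·T_{1}^{(0)} = 3·13.786240 + 25.461393 = 66.820113
T_{1}^{(0)} = 16.705028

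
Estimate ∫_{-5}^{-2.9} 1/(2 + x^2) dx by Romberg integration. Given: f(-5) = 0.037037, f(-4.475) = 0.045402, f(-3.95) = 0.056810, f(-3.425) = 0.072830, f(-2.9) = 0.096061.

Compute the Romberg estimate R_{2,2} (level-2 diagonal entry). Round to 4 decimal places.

R_{0,0} (trapezoid, 1 panel, h=2.1000): 0.139753
R_{1,0} (trapezoid, 2 panels, h=1.0500): 0.129527
R_{2,0} (trapezoid, 4 panels, h=0.5250): 0.126835
R_{1,1} = 0.129527 + (0.129527 − 0.139753)/3 = 0.126118
R_{2,1} = 0.126835 + (0.126835 − 0.129527)/3 = 0.125938
R_{2,2} = 0.125938 + (0.125938 − 0.126118)/15 = 0.125926

0.1259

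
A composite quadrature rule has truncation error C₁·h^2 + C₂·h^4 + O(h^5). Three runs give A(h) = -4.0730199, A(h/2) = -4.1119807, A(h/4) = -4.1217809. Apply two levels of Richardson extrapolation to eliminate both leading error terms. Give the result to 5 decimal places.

-4.12505

First eliminate the h^2 term (factor 2^2 = 4):
  B₁ = (4·(-4.1119807) − (-4.0730199))/3 = -4.1249676
  B₂ = (4·(-4.1217809) − (-4.1119807))/3 = -4.1250476
Then eliminate the h^4 term (factor 2^4 = 16):
  (16·(-4.1250476) − (-4.1249676))/15 = -4.1250529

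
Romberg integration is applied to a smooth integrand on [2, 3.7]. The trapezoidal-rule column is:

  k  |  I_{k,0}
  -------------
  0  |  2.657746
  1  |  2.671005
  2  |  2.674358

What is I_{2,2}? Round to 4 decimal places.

I_{1,1} = 2.671005 + (2.671005 − 2.657746)/3 = 2.675425
I_{2,1} = 2.674358 + (2.674358 − 2.671005)/3 = 2.675476
I_{2,2} = (16·2.675476 − 2.675425) / 15 = 2.675479

2.6755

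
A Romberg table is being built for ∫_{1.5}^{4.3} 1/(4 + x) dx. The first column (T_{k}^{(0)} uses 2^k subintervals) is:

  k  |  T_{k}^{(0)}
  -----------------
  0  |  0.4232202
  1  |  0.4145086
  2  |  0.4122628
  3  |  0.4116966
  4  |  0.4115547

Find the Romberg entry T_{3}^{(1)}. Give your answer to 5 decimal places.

Richardson extrapolation on the trapezoidal column (denominator 4−1=3):
T_{3}^{(1)} = 0.4116966 + (0.4116966 − 0.4122628)/3 = 0.4115079

0.41151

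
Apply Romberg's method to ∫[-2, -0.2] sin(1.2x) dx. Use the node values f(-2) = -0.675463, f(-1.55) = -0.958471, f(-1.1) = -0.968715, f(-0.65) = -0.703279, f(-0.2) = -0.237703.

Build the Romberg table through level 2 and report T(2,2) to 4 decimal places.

T(0,0) (trapezoid, 1 panel, h=1.8000): -0.821849
T(1,0) (trapezoid, 2 panels, h=0.9000): -1.282768
T(2,0) (trapezoid, 4 panels, h=0.4500): -1.389172
T(1,1) = -1.282768 + (-1.282768 − (-0.821849))/3 = -1.436408
T(2,1) = -1.389172 + (-1.389172 − (-1.282768))/3 = -1.424640
T(2,2) = -1.424640 + (-1.424640 − (-1.436408))/15 = -1.423855

-1.4239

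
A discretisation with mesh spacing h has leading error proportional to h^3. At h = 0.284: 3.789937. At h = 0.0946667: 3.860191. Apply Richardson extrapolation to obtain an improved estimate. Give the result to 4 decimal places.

Extrapolated value = (27·A(h/3) − A(h)) / (27 − 1)
= (27·3.860191 − 3.789937) / 26
= 100.435220 / 26 = 3.862893

3.8629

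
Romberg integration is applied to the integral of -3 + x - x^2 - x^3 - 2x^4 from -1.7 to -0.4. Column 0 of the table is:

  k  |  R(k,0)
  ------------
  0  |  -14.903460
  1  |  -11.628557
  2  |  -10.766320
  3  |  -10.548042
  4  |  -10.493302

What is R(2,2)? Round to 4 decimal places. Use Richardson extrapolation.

Richardson extrapolation on the trapezoidal column (denominator 4−1=3):
R(1,1) = -11.628557 + (-11.628557 − (-14.903460))/3 = -10.536923
R(2,1) = -10.766320 + (-10.766320 − (-11.628557))/3 = -10.478908
R(2,2) = (16·(-10.478908) − (-10.536923)) / 15 = -10.475040

-10.4750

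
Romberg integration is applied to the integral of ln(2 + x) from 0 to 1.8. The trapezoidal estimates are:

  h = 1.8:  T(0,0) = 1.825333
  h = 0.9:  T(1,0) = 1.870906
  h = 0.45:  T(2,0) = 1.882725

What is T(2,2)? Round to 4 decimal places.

Richardson extrapolation on the trapezoidal column (denominator 4−1=3):
T(1,1) = (4·1.870906 − 1.825333) / 3 = 1.886097
T(2,1) = 1.882725 + (1.882725 − 1.870906)/3 = 1.886665
T(2,2) = 1.886665 + (1.886665 − 1.886097)/15 = 1.886703
(Column j=1 coincides with Simpson's rule on the same nodes.)

1.8867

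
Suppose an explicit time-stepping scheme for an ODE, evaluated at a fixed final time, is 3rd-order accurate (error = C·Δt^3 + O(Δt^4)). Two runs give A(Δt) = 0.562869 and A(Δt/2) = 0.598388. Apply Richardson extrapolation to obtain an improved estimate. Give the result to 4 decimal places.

The leading error scales as Δt^3; refining by a factor of 2 reduces it by 2^3 = 8.
Extrapolated value = (8·A(Δt/2) − A(Δt)) / (8 − 1)
= (8·0.598388 − 0.562869) / 7
= 4.224235 / 7 = 0.603462

0.6035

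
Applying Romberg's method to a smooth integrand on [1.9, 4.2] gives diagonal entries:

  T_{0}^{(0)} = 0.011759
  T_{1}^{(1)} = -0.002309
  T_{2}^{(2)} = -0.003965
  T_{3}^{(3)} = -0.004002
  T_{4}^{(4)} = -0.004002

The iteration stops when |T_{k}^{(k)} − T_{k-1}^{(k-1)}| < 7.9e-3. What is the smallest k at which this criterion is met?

|T_{1}^{(1)} − T_{0}^{(0)}| = 0.014068 ≥ 7.9e-3
|T_{2}^{(2)} − T_{1}^{(1)}| = 0.001656 < 7.9e-3

k = 2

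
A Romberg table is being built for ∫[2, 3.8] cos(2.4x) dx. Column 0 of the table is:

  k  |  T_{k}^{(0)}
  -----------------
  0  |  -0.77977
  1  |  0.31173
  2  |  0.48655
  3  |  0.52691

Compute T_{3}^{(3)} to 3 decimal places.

0.540

Richardson extrapolation on the trapezoidal column (denominator 4−1=3):
T_{1}^{(1)} = 0.31173 + (0.31173 − (-0.77977))/3 = 0.67556
T_{2}^{(1)} = 0.48655 + (0.48655 − 0.31173)/3 = 0.54482
T_{3}^{(1)} = (4·0.52691 − 0.48655) / 3 = 0.54036
T_{2}^{(2)} = (16·0.54482 − 0.67556) / 15 = 0.53610
T_{3}^{(2)} = (16·0.54036 − 0.54482) / 15 = 0.54006
T_{3}^{(3)} = (64·0.54006 − 0.53610) / 63 = 0.54012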